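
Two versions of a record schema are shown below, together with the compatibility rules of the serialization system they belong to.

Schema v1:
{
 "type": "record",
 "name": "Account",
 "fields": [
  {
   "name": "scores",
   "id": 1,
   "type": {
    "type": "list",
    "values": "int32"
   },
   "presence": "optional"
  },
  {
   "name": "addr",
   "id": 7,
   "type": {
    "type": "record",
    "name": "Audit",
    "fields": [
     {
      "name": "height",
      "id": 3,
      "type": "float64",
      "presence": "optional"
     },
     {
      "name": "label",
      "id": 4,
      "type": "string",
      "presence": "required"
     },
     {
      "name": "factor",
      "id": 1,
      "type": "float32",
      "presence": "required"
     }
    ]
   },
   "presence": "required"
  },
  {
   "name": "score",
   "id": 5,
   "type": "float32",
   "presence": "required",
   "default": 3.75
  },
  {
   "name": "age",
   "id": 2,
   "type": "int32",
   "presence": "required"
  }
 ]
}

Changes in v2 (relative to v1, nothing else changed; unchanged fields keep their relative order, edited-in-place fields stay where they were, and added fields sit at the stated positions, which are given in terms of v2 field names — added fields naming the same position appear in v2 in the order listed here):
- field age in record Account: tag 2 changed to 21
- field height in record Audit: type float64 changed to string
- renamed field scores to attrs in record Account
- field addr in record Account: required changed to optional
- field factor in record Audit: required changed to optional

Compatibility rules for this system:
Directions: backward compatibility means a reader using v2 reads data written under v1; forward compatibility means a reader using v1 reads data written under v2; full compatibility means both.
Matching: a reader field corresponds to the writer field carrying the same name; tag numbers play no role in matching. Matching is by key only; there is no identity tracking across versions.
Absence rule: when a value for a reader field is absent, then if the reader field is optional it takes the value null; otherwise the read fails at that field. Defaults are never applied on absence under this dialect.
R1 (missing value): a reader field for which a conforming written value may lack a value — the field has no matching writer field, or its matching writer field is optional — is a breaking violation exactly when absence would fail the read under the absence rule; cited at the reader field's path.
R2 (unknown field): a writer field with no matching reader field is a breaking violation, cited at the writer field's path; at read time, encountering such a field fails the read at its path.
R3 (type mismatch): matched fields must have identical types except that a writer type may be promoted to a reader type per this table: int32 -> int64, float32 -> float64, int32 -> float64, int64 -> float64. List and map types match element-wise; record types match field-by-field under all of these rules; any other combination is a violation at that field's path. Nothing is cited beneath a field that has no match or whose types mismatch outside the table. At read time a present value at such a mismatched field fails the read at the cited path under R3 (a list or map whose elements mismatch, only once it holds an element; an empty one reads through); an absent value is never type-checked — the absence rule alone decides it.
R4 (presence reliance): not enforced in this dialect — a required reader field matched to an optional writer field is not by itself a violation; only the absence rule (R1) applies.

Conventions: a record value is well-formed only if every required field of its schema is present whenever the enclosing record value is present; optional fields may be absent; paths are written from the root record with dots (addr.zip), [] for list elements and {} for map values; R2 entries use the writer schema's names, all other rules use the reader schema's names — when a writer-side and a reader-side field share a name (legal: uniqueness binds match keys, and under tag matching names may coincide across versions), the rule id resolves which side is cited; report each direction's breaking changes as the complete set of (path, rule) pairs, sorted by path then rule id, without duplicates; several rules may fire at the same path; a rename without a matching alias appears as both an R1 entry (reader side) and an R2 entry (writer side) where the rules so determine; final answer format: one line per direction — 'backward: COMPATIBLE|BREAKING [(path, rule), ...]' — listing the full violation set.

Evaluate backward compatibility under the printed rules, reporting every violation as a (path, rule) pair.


arrows below run writer -> reader for Account
backward on Account — v2 reading data written by v1:
  attrs: no writer match
  Audit -> Audit, writer required: addr aligns to addr
  float32 -> float32, writer required: score aligns to score
  int32 -> int32, writer required: age aligns to age
  writer scores: unknown to reader
  float64 -> string, writer optional: addr.height aligns to addr.height
  string -> string, writer required: addr.label aligns to addr.label
  float32 -> float32, writer required: addr.factor aligns to addr.factor
  violation R3 at addr.height
  violation R2 at scores
  backward on Account therefore BREAKING (2)
the rest of the Account diff is inert for this question:
  field age in record Account: tag 2 changed to 21 -> inert for the asked Account verdict: nothing fires
  field addr in record Account: required changed to optional -> affects forward compatibility only, which is not asked
  field factor in record Audit: required changed to optional -> affects forward compatibility only, which is not asked

backward: BREAKING [(addr.height, R3), (scores, R2)]


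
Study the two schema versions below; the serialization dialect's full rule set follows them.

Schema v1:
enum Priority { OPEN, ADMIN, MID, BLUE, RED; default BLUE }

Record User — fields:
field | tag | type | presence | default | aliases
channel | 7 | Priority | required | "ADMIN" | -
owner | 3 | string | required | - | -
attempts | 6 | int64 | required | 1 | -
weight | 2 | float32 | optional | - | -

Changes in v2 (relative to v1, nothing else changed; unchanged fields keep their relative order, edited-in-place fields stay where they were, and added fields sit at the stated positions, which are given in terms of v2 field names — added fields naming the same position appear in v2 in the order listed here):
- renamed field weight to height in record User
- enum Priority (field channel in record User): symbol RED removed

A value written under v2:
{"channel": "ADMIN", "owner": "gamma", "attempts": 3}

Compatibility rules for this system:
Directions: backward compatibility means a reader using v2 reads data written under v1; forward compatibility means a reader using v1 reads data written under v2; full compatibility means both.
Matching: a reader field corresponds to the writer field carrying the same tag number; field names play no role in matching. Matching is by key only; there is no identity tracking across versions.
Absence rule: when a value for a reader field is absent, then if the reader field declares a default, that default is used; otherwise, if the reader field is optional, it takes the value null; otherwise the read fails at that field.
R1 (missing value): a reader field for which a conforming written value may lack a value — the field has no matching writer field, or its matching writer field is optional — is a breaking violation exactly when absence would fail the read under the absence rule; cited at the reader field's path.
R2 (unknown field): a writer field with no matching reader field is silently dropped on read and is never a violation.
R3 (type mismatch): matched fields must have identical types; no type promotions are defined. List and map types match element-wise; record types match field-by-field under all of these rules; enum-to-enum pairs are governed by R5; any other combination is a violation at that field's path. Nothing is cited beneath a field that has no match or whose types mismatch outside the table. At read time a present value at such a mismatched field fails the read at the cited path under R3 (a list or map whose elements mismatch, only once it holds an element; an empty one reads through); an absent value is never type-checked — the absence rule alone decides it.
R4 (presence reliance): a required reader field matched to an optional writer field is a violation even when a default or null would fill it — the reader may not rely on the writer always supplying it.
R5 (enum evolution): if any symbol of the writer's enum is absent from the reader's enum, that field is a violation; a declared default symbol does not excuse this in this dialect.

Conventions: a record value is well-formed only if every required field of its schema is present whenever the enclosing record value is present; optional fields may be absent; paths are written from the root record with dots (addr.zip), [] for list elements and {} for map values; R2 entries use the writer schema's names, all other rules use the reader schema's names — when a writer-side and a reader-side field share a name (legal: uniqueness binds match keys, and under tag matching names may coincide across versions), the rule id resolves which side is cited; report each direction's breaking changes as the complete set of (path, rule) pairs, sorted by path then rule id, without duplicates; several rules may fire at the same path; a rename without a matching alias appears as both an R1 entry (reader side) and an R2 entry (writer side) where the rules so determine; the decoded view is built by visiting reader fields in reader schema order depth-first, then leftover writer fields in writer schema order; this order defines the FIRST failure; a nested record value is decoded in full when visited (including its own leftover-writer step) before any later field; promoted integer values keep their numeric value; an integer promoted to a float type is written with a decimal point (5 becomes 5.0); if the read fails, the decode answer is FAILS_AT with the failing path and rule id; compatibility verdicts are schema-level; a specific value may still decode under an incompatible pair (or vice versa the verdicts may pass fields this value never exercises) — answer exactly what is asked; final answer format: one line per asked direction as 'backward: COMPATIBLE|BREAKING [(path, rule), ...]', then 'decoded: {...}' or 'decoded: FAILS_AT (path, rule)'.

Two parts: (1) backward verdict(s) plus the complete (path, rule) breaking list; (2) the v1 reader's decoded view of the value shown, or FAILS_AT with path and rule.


backward: BREAKING [(channel, R5)]; decoded: {"channel": "ADMIN", "owner": "gamma", "attempts": 3, "weight": null}

each type pair in User: writer, then reader
checking backward for User: reader v2 against writer v1:
  channel: paired with writer channel (Priority -> Priority; writer required)
  owner: paired with writer owner (string -> string; writer required)
  attempts: paired with writer attempts (int64 -> int64; writer required)
  height: paired with writer weight (float32 -> float32; writer optional)
  violation R5 at channel
  => backward verdict for User: BREAKING, 1 violation(s)
decode walk for User under reader schema v1:
  channel := "ADMIN"
  owner := "gamma"
  attempts := 3
  weight := null (absent, optional -> null)
  => decoded: {"channel": "ADMIN", "owner": "gamma", "attempts": 3, "weight": null}
the other User changes do not affect what is asked:
  renamed field weight to height in record User -> fires no rule on User, leaving the asked answer as it is


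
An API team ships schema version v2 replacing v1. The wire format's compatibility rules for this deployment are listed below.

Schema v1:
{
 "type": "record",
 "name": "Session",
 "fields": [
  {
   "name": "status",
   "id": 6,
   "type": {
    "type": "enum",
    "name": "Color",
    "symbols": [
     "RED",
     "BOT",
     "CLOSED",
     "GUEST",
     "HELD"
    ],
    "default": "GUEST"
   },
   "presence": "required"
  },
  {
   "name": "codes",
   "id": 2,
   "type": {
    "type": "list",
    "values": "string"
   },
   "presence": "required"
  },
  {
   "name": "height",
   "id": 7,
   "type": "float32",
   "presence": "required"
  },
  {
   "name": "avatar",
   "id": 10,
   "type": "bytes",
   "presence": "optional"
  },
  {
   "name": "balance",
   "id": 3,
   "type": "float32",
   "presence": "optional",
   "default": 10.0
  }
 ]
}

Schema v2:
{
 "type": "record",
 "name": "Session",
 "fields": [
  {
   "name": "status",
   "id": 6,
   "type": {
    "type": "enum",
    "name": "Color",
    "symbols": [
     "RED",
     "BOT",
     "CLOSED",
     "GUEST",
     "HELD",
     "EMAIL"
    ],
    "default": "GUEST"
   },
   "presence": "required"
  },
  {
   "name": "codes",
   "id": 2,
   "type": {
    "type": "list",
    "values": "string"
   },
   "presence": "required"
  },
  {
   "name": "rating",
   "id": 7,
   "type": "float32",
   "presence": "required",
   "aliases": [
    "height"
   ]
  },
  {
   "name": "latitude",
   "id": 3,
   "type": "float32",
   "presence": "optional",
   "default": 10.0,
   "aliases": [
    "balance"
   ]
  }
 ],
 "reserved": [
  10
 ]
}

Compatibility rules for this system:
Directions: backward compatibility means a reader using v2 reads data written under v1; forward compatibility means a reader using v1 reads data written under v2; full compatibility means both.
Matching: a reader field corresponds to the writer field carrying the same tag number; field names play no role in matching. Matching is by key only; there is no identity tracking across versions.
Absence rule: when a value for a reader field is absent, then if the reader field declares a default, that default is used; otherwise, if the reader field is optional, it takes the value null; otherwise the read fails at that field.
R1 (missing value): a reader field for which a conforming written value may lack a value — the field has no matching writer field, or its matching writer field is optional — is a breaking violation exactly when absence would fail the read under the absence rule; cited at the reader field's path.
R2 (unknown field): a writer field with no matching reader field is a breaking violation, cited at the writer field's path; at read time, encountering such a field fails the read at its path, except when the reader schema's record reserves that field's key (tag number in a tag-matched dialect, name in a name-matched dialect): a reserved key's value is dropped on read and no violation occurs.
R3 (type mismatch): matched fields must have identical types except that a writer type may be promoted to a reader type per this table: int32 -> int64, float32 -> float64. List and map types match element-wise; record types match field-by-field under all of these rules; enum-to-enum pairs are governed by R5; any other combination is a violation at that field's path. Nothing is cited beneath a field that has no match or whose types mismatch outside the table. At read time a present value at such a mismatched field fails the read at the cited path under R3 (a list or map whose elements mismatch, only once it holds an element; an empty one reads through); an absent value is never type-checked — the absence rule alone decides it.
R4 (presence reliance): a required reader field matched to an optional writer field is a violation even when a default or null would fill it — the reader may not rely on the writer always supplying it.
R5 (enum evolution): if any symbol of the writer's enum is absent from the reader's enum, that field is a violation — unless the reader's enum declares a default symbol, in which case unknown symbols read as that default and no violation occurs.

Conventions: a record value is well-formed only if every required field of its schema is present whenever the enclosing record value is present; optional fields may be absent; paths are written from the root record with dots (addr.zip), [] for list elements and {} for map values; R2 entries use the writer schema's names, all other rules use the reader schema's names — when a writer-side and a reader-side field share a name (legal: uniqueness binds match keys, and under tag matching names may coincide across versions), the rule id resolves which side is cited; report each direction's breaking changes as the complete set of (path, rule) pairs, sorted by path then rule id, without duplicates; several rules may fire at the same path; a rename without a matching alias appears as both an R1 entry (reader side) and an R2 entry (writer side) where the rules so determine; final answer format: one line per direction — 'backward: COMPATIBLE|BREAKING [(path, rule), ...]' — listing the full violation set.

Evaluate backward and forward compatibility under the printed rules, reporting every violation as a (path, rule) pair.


in Session below, arrows point writer -> reader
backward pass over Session, reader schema v2, writer schema v1:
  Color -> Color, writer required: status aligns to status
  list<string> -> list<string>, writer required: codes aligns to codes
  float32 -> float32, writer required: rating aligns to height
  float32 -> float32, writer optional: latitude aligns to balance
  avatar (writer side), unknown to reader
  => backward: COMPATIBLE
forward pass over Session, reader schema v1, writer schema v2:
  Color -> Color, writer required: status aligns to status
  list<string> -> list<string>, writer required: codes aligns to codes
  float32 -> float32, writer required: height aligns to rating
  avatar: no writer match
  float32 -> float32, writer optional: balance aligns to latitude
  => forward: COMPATIBLE

backward: COMPATIBLE []; forward: COMPATIBLE []


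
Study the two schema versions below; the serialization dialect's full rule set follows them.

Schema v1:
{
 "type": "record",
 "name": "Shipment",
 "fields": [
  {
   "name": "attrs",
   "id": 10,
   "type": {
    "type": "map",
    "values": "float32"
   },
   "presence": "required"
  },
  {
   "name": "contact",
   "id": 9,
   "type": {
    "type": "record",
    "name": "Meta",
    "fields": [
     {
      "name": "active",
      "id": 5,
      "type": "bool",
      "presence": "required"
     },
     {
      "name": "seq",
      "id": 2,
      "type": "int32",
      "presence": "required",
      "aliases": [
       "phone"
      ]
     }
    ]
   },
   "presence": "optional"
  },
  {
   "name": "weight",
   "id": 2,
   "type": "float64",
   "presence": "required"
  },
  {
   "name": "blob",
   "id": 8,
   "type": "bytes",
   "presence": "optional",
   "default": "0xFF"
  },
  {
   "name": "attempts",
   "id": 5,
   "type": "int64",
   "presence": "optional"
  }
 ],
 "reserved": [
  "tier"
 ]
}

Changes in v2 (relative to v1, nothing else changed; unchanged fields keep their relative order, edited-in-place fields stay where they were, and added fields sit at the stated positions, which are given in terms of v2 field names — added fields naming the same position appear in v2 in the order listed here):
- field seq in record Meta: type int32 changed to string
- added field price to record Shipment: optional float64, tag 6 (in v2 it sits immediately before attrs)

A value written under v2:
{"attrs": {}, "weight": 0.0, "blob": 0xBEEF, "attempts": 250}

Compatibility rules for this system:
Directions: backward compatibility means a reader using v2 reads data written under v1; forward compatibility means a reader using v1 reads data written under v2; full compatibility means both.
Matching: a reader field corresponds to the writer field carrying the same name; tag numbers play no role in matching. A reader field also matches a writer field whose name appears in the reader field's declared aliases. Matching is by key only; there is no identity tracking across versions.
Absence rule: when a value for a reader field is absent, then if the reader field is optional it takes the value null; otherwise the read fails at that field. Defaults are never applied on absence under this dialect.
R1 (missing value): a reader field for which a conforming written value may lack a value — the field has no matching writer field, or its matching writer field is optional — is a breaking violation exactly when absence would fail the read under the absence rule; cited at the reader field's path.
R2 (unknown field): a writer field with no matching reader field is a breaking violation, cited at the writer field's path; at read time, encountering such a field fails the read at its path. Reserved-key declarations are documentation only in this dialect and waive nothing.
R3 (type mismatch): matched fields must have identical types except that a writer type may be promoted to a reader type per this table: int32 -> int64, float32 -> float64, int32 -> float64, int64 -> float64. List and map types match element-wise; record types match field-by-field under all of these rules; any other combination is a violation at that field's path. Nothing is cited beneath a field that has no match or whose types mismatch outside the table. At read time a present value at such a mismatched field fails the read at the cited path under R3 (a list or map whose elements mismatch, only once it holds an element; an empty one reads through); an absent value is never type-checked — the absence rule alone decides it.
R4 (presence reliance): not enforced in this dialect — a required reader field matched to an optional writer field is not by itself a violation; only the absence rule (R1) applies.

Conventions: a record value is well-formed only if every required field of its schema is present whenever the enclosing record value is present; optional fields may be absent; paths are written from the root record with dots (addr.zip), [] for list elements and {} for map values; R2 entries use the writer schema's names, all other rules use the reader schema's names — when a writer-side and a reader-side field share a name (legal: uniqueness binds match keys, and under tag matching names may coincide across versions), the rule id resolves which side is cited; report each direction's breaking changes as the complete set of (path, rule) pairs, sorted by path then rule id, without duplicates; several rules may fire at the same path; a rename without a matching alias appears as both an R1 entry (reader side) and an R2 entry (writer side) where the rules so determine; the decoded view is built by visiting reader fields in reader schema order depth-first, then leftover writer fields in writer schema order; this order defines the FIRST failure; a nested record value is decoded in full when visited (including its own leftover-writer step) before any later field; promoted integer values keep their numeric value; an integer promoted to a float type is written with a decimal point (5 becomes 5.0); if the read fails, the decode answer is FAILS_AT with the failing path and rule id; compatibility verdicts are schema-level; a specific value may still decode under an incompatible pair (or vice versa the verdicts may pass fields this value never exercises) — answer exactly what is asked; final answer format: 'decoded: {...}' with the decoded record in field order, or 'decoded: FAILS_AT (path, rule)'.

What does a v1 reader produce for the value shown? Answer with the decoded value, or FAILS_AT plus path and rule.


in Shipment below, arrows point writer -> reader
decode walk for Shipment under reader schema v1:
  attrs := {}
  contact := null (not supplied -> null)
  weight := 0.0
  blob := 0xBEEF
  attempts := 250
  => decoded: {"attrs": {}, "contact": null, "weight": 0.0, "blob": 0xBEEF, "attempts": 250}
diffs on Shipment not affecting the asked answer:
  field seq in record Meta: type int32 changed to string -> shifts the Shipment verdicts, not this decode
  added field price to record Shipment: optional float64, tag 6 (in v2 it sits immediately before attrs) -> shifts the Shipment verdicts, not this decode

decoded: {"attrs": {}, "contact": null, "weight": 0.0, "blob": 0xBEEF, "attempts": 250}


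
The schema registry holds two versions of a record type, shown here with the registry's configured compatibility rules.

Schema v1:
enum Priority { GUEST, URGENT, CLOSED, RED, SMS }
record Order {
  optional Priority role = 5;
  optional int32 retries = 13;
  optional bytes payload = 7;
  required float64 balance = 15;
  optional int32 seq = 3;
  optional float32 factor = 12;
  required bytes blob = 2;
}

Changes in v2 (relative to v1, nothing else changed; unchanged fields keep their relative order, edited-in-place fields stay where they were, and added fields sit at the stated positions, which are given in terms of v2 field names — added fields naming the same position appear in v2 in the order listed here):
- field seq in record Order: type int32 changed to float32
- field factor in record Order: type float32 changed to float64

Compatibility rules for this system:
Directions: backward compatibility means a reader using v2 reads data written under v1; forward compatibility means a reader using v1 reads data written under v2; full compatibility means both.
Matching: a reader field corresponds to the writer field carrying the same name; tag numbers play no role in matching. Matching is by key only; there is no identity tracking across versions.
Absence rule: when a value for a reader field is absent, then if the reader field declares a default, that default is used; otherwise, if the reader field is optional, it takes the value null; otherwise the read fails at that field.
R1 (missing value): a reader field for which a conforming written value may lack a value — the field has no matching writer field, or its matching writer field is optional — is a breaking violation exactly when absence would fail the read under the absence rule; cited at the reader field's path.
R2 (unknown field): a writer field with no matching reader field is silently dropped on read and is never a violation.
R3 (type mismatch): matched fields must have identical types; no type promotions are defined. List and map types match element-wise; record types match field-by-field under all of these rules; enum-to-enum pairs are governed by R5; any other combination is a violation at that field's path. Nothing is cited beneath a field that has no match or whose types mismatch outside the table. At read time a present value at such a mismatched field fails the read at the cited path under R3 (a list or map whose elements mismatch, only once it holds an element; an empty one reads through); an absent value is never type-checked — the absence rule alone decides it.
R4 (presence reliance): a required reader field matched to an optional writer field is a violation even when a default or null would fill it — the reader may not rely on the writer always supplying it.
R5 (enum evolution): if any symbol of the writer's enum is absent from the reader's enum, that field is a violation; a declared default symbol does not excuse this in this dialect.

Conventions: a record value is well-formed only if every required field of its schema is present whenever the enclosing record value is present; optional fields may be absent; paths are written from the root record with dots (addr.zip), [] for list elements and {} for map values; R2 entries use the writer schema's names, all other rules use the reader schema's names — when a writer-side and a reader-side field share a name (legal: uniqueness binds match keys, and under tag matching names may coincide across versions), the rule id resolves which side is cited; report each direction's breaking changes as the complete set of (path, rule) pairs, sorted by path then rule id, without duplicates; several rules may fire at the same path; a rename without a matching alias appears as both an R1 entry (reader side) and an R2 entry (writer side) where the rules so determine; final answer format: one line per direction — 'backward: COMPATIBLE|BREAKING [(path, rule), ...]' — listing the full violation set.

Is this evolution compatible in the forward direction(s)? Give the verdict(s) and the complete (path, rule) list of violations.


forward: BREAKING [(factor, R3), (seq, R3)]

the writer's type comes first in each Order pair
checking forward for Order: reader v1 against writer v2:
  role <- role (Priority -> Priority, writer optional)
  retries <- retries (int32 -> int32, writer optional)
  payload <- payload (bytes -> bytes, writer optional)
  balance <- balance (float64 -> float64, writer required)
  seq <- seq (float32 -> int32, writer optional)
  factor <- factor (float64 -> float32, writer optional)
  blob <- blob (bytes -> bytes, writer required)
  violation R3 at factor
  violation R3 at seq
  => forward: BREAKING (2)


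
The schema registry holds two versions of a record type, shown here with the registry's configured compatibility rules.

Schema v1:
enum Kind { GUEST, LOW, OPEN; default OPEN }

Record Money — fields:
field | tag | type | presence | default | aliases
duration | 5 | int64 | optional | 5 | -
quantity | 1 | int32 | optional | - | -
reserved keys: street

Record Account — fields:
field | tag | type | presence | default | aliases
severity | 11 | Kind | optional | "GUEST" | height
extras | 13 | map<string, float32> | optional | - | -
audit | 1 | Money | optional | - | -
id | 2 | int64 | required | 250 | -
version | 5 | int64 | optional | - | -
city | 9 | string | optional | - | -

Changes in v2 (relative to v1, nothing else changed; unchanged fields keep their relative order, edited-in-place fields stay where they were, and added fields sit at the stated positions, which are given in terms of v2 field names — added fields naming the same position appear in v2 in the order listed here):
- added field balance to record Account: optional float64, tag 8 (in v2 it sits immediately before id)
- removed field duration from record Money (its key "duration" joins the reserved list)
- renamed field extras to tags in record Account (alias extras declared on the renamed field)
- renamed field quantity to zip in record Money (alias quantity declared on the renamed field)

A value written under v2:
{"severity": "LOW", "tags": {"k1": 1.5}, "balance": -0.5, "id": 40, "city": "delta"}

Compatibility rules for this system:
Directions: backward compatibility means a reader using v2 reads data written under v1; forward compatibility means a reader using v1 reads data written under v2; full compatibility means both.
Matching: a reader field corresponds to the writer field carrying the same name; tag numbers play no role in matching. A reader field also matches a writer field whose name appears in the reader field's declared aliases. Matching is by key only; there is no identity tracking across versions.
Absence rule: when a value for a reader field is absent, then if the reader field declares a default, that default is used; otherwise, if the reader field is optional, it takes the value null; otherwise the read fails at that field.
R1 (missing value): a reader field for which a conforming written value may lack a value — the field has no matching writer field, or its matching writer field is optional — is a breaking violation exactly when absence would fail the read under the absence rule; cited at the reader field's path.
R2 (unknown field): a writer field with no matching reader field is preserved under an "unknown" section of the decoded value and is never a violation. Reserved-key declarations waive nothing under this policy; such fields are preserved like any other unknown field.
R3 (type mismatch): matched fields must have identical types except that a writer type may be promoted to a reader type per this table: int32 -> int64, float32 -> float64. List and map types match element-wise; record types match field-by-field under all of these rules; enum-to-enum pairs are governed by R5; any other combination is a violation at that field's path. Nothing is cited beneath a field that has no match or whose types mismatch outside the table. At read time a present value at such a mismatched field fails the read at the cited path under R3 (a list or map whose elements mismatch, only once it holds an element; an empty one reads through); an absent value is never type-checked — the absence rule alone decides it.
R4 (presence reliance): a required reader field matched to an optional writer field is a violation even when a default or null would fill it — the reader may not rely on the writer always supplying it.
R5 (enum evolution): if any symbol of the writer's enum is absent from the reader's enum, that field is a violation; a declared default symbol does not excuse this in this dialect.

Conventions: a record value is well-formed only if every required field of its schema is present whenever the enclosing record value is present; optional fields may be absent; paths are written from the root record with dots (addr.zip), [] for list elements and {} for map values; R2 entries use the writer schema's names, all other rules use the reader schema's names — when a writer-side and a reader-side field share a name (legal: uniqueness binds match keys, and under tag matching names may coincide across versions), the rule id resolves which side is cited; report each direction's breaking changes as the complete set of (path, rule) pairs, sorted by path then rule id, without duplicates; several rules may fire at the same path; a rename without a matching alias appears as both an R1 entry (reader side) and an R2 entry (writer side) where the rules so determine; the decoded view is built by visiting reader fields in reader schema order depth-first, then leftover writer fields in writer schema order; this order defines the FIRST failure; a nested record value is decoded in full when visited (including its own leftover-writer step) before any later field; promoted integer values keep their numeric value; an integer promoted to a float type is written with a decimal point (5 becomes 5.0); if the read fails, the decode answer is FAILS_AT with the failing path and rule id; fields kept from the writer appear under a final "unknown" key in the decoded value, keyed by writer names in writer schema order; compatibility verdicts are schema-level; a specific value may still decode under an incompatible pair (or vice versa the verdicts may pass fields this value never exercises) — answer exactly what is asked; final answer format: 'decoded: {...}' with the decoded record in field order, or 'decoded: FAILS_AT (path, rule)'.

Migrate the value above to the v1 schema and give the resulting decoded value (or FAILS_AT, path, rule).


arrows below run writer -> reader for Account
migrating the Account value to v1:
  severity := "LOW"
  extras := null (absent, optional -> null)
  audit := null (absent, optional -> null)
  id := 40
  version := null (absent, optional -> null)
  city := "delta"
  writer tags: kept under "unknown"
  writer balance: kept under "unknown"
  => decoded: {"severity": "LOW", "extras": null, "audit": null, "id": 40, "version": null, "city": "delta", "unknown": {"tags": {"k1": 1.5}, "balance": -0.5}}
ruling out the remaining Account differences:
  removed field duration from record Money (its key "duration" joins the reserved list) -> no rule fires on it and the decoded Account view is identical with or without it
  renamed field quantity to zip in record Money (alias quantity declared on the renamed field) -> no rule fires on it and the decoded Account view is identical with or without it

decoded: {"severity": "LOW", "extras": null, "audit": null, "id": 40, "version": null, "city": "delta", "unknown": {"tags": {"k1": 1.5}, "balance": -0.5}}


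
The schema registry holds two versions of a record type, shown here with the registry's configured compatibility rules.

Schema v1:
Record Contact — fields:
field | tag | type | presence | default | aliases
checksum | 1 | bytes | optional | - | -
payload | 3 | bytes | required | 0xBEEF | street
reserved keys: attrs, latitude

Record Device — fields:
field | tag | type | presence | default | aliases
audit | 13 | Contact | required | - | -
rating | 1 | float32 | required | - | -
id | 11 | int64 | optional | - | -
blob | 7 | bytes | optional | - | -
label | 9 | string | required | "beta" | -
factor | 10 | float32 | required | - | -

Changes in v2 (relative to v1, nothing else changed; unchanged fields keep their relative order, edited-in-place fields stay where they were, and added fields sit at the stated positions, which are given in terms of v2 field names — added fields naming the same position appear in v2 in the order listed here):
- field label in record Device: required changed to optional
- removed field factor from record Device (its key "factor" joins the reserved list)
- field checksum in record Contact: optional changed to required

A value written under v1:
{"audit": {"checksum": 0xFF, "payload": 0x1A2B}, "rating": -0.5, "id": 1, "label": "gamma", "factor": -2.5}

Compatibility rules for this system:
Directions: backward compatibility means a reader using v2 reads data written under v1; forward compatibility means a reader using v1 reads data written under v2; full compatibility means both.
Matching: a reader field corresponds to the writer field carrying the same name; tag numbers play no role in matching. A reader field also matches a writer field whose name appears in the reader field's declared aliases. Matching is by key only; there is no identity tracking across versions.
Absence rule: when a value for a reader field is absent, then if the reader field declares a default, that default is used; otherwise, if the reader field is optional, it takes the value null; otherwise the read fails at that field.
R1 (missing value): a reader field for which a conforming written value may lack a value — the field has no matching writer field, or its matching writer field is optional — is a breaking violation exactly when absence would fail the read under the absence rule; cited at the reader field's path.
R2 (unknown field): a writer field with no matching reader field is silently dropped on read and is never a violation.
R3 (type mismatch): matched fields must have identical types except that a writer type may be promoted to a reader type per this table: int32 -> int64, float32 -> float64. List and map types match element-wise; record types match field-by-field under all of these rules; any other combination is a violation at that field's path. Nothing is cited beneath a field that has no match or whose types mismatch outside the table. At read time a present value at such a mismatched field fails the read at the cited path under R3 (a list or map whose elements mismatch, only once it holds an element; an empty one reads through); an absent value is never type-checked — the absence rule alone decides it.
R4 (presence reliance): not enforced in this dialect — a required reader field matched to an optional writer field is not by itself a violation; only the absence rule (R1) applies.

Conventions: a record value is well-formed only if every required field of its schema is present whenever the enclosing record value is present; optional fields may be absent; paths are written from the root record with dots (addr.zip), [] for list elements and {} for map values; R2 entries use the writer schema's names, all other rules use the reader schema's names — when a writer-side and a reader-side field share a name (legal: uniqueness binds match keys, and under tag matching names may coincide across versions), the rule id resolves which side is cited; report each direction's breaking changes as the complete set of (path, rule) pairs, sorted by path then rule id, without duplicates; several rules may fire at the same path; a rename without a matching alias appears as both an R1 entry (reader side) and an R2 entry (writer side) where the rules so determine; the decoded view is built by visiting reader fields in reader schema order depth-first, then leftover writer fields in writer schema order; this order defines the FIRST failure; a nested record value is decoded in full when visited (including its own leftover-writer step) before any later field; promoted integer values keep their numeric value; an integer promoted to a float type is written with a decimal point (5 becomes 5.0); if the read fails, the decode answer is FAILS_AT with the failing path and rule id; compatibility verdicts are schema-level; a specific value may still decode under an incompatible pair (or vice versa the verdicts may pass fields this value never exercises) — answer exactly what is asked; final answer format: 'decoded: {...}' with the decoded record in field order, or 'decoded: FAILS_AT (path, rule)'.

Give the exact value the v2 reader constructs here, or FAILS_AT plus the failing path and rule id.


decoded: {"audit": {"checksum": 0xFF, "payload": 0x1A2B}, "rating": -0.5, "id": 1, "blob": null, "label": "gamma"}

the writer's type comes first in each Device pair
decoding the Device value with the v2 reader:
  audit.checksum := 0xFF
  audit.payload := 0x1A2B
  rating := -0.5
  id := 1
  blob := null (not supplied -> null)
  label := "gamma"
  writer factor: unmatched, discarded
  => decoded: {"audit": {"checksum": 0xFF, "payload": 0x1A2B}, "rating": -0.5, "id": 1, "blob": null, "label": "gamma"}
checking off the Device differences that do not matter here:
  field label in record Device: required changed to optional -> inert under this dialect — no rule fires on Device and the result does not move
  field checksum in record Contact: optional changed to required -> matters for Device compatibility verdicts, not for this value's decode
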